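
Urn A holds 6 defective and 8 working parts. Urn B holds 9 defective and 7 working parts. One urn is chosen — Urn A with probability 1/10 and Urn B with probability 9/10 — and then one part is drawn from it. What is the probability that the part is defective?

From Urn A: P(defective) = 6/14.
From Urn B: P(defective) = 9/16.
Total probability = (1/10)(6/14) + (9/10)(9/16) = 123/224.

123/224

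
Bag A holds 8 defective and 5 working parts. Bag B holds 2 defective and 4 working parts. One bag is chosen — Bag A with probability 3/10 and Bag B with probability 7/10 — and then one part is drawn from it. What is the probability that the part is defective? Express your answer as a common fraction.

From Bag A: P(defective) = 8/13.
From Bag B: P(defective) = 2/6.
Total probability = (3/10)(8/13) + (7/10)(2/6) = 163/390.

163/390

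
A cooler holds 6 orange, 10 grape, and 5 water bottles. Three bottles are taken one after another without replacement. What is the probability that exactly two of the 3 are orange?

One ordering (orange drawn first) has probability 6/21 × 5/20 × 15/19 = 450/7980 = 15/266.
There are C(3,2) = 3 such orderings, each equally likely, so P = 3 × 15/266 = 45/266.

45/266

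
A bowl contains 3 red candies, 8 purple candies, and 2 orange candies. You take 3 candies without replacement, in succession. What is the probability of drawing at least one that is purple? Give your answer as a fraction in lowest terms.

138/143

P(no purple) = 5/13 × 4/12 × 3/11 = 60/1716 = 5/143.
P(at least one) = 1 − 5/143 = 138/143.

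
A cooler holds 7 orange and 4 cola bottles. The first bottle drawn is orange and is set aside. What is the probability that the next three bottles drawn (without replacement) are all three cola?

With the first bottle removed, 4 cola remain out of 10.
P = 4/10 × 3/9 × 2/8 = 24/720 = 1/30.

1/30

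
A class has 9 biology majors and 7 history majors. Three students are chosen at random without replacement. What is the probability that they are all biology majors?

P(every draw is a biology major) = 9/16 × 8/15 × 7/14 = 504/3360 = 3/20.

3/20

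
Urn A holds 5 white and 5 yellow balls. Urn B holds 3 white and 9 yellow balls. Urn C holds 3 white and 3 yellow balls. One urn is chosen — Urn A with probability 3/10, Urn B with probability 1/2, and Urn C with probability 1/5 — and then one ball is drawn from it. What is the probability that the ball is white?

From Urn A: P(white) = 5/10.
From Urn B: P(white) = 3/12.
From Urn C: P(white) = 3/6.
Total probability = (3/10)(5/10) + (1/2)(3/12) + (1/5)(3/6) = 3/8.

3/8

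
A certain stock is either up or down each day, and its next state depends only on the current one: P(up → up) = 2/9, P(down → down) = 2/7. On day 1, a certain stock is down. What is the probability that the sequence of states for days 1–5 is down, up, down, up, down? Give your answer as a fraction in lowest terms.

Day 1 is given. For each transition, use the conditional probability from the current state:
P(up | down) = 5/7; P(down | up) = 7/9; P(up | down) = 5/7; P(down | up) = 7/9.
P = 5/7 × 7/9 × 5/7 × 7/9 = 1225/3969 = 25/81.

25/81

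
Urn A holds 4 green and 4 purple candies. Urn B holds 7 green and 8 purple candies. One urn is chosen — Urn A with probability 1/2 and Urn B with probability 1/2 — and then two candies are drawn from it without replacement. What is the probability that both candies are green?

From Urn A: P(both green) = (4/8)(3/7) = 3/14.
From Urn B: P(both green) = (7/15)(6/14) = 1/5.
Total probability = (1/2)(3/14) + (1/2)(1/5) = 29/140.

29/140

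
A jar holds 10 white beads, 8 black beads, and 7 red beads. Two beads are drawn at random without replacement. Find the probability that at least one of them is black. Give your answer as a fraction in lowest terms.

41/75

P(no black) = 17/25 × 16/24 = 272/600 = 34/75.
P(at least one) = 1 − 34/75 = 41/75.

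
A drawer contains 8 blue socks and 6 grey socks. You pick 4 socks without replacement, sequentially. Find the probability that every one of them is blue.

P = 8/14 × 7/13 × 6/12 × 5/11 = 1680/24024 = 10/143.

10/143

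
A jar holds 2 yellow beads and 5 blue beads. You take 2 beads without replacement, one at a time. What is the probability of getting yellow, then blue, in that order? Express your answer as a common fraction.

5/21

Multiply the probability of each draw given the previous ones:
P = 2/7 × 5/6 = 10/42 = 5/21.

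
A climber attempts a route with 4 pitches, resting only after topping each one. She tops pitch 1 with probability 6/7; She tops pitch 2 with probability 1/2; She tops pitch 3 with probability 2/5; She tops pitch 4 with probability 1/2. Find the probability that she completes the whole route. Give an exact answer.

3/35

The events are sequential, so multiply the conditional probabilities:
P = 6/7 × 1/2 × 2/5 × 1/2 = 12/140 = 3/35.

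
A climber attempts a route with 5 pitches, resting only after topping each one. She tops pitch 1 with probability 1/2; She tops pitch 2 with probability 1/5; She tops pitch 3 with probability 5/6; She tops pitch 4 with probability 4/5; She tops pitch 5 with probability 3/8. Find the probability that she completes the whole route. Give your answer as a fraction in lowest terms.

Multiplying along the chain,
P = 1/2 × 1/5 × 5/6 × 4/5 × 3/8 = 60/2400 = 1/40.

1/40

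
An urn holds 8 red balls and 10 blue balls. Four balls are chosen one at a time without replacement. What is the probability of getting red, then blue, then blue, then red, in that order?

7/102

Chain rule:
P = 8/18 × 10/17 × 9/16 × 7/15 = 5040/73440 = 7/102.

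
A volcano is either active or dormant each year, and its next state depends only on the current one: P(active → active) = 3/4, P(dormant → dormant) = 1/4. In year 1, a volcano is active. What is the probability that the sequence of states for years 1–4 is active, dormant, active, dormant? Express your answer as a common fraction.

3/64

Year 1 is given. For each transition, use the conditional probability from the current state:
P(dormant | active) = 1/4; P(active | dormant) = 3/4; P(dormant | active) = 1/4.
P = 1/4 × 3/4 × 1/4 = 3/64.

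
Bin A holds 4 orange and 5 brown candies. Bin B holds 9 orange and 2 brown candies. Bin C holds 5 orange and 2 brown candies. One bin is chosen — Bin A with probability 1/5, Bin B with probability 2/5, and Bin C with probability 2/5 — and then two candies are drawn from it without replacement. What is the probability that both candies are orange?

From Bin A: P(both orange) = (4/9)(3/8) = 1/6.
From Bin B: P(both orange) = (9/11)(8/10) = 36/55.
From Bin C: P(both orange) = (5/7)(4/6) = 10/21.
Total probability = (1/5)(1/6) + (2/5)(36/55) + (2/5)(10/21) = 5609/11550.

5609/11550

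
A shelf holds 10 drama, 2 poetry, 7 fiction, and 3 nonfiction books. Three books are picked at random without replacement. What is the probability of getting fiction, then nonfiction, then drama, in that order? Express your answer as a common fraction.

1/44

Multiply the probability of each draw given the previous ones:
P = 7/22 × 3/21 × 10/20 = 210/9240 = 1/44.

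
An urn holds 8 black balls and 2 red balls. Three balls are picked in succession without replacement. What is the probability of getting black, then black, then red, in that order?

Each draw changes the counts, so multiply the conditional probabilities along the sequence:
P = 8/10 × 7/9 × 2/8 = 112/720 = 7/45.

7/45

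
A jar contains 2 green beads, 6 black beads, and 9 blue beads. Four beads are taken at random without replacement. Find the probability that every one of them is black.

P = 6/17 × 5/16 × 4/15 × 3/14 = 360/57120 = 3/476.

3/476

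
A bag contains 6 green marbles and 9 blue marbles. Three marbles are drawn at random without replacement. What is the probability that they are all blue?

P = 9/15 × 8/14 × 7/13 = 504/2730 = 12/65.

12/65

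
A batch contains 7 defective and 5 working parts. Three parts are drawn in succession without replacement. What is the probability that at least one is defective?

P(no defective) = 5/12 × 4/11 × 3/10 = 60/1320 = 1/22.
P(at least one) = 1 − 1/22 = 21/22.

21/22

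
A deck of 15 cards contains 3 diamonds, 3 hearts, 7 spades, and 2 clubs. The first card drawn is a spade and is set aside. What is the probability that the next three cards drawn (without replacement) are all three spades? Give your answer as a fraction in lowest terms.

With the first card removed, 6 spades remain out of 14.
P = 6/14 × 5/13 × 4/12 = 120/2184 = 5/91.

5/91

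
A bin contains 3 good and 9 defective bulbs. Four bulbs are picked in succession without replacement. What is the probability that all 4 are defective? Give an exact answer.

14/55

P(every draw is defective) = 9/12 × 8/11 × 7/10 × 6/9 = 3024/11880 = 14/55.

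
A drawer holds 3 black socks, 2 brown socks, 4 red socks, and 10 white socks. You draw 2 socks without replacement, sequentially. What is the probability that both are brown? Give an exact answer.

1/171

P(all brown) = 2/19 × 1/18 = 2/342 = 1/171.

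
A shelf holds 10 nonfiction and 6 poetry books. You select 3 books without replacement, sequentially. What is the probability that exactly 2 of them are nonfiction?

One ordering (nonfiction drawn first) has probability 10/16 × 9/15 × 6/14 = 540/3360 = 9/56.
There are C(3,2) = 3 such orderings, each equally likely, so P = 3 × 9/56 = 27/56.

27/56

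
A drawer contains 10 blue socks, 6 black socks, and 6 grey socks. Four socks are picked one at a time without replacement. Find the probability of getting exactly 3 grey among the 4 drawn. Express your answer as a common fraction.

64/1463

One ordering (grey drawn first) has probability 6/22 × 5/21 × 4/20 × 16/19 = 1920/175560 = 16/1463.
There are C(4,3) = 4 such orderings, each equally likely, so P = 4 × 16/1463 = 64/1463.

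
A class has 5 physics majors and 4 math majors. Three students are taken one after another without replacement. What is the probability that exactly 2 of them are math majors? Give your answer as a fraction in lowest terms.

One ordering (math majors drawn first) has probability 4/9 × 3/8 × 5/7 = 60/504 = 5/42.
There are C(3,2) = 3 such orderings, each equally likely, so P = 3 × 5/42 = 5/14.

5/14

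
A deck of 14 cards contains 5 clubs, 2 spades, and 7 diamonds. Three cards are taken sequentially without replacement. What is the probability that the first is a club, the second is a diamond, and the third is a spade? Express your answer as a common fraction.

5/156

Chain rule:
P = 5/14 × 7/13 × 2/12 = 70/2184 = 5/156.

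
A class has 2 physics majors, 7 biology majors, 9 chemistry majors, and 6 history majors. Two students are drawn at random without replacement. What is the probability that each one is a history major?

P(every draw is a history major) = 6/24 × 5/23 = 30/552 = 5/92.

5/92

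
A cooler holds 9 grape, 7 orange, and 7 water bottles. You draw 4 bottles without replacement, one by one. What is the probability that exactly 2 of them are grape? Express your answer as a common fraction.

468/1265

One ordering (grape drawn first) has probability 9/23 × 8/22 × 14/21 × 13/20 = 13104/212520 = 78/1265.
There are C(4,2) = 6 such orderings, each equally likely, so P = 6 × 78/1265 = 468/1265.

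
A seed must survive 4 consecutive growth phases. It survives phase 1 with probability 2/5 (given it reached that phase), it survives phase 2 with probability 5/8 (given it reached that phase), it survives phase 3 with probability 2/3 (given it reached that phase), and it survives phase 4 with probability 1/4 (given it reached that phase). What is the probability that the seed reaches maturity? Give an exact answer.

Each stage is reached only if all earlier stages succeed, so
P = 2/5 × 5/8 × 2/3 × 1/4 = 20/480 = 1/24.

1/24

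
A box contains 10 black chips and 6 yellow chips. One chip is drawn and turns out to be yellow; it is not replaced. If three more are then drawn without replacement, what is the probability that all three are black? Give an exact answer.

24/91

After the first draw, 10 of the remaining 15 chips are black.
P = 10/15 × 9/14 × 8/13 = 720/2730 = 24/91.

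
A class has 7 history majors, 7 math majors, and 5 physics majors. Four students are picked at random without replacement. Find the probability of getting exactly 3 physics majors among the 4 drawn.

One ordering (physics majors drawn first) has probability 5/19 × 4/18 × 3/17 × 14/16 = 840/93024 = 35/3876.
There are C(4,3) = 4 such orderings, each equally likely, so P = 4 × 35/3876 = 35/969.

35/969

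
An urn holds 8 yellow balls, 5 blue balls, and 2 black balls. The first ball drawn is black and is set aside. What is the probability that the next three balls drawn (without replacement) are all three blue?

5/182

With the first ball removed, 5 blue remain out of 14.
P = 5/14 × 4/13 × 3/12 = 60/2184 = 5/182.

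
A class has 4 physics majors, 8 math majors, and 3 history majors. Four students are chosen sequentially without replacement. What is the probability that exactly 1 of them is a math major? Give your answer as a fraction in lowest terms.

One ordering (a math major drawn first) has probability 8/15 × 7/14 × 6/13 × 5/12 = 1680/32760 = 2/39.
There are C(4,1) = 4 such orderings, each equally likely, so P = 4 × 2/39 = 8/39.

8/39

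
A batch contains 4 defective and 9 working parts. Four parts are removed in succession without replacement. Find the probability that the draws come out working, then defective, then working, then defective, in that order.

Chain rule:
P = 9/13 × 4/12 × 8/11 × 3/10 = 864/17160 = 36/715.

36/715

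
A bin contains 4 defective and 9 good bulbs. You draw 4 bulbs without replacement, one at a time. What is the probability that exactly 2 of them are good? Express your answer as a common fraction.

One ordering (good drawn first) has probability 9/13 × 8/12 × 4/11 × 3/10 = 864/17160 = 36/715.
There are C(4,2) = 6 such orderings, each equally likely, so P = 6 × 36/715 = 216/715.

216/715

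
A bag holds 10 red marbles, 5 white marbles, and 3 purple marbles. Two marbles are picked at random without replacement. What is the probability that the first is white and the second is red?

Chain rule:
P = 5/18 × 10/17 = 50/306 = 25/153.

25/153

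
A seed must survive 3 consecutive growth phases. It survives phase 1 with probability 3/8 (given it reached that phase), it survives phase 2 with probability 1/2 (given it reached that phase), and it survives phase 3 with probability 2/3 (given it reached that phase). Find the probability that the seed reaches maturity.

The events are sequential, so multiply the conditional probabilities:
P = 3/8 × 1/2 × 2/3 = 6/48 = 1/8.

1/8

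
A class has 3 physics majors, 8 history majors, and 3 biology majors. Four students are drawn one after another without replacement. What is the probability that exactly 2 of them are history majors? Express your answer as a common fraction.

60/143

One ordering (history majors drawn first) has probability 8/14 × 7/13 × 6/12 × 5/11 = 1680/24024 = 10/143.
There are C(4,2) = 6 such orderings, each equally likely, so P = 6 × 10/143 = 60/143.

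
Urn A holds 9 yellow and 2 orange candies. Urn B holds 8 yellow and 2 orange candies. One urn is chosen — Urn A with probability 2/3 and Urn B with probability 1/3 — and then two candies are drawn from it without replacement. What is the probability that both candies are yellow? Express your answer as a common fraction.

From Urn A: P(both yellow) = (9/11)(8/10) = 36/55.
From Urn B: P(both yellow) = (8/10)(7/9) = 28/45.
Total probability = (2/3)(36/55) + (1/3)(28/45) = 956/1485.

956/1485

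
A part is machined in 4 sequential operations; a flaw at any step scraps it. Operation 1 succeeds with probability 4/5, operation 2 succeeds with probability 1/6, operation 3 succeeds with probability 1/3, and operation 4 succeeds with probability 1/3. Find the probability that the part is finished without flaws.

2/135

Each stage is reached only if all earlier stages succeed, so
P = 4/5 × 1/6 × 1/3 × 1/3 = 4/270 = 2/135.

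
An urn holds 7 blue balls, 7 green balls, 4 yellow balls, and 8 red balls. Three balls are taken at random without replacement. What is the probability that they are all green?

P = 7/26 × 6/25 × 5/24 = 210/15600 = 7/520.

7/520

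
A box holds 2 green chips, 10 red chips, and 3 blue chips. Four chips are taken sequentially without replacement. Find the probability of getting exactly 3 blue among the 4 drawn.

One ordering (blue drawn first) has probability 3/15 × 2/14 × 1/13 × 12/12 = 72/32760 = 1/455.
There are C(4,3) = 4 such orderings, each equally likely, so P = 4 × 1/455 = 4/455.

4/455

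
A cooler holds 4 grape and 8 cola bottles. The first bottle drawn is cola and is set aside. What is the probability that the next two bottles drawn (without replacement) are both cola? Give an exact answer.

21/55

After the first draw, 7 of the remaining 11 bottles are cola.
P = 7/11 × 6/10 = 42/110 = 21/55.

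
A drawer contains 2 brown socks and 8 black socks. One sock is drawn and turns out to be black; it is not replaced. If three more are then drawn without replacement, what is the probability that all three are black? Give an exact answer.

With the first sock removed, 7 black remain out of 9.
P = 7/9 × 6/8 × 5/7 = 210/504 = 5/12.

5/12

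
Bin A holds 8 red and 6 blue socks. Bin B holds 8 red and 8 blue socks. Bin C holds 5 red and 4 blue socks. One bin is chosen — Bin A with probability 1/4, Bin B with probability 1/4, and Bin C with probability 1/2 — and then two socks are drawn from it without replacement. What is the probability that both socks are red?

From Bin A: P(both red) = (8/14)(7/13) = 4/13.
From Bin B: P(both red) = (8/16)(7/15) = 7/30.
From Bin C: P(both red) = (5/9)(4/8) = 5/18.
Total probability = (1/4)(4/13) + (1/4)(7/30) + (1/2)(5/18) = 1283/4680.

1283/4680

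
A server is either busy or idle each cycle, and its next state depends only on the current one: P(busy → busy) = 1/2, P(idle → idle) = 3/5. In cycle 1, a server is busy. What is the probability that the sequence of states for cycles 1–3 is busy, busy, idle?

1/4

Cycle 1 is given. For each transition, use the conditional probability from the current state:
P(busy | busy) = 1/2; P(idle | busy) = 1/2.
P = 1/2 × 1/2 = 1/4.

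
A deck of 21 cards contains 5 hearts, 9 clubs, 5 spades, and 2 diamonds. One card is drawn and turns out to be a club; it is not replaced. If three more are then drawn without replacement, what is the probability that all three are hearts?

With the first card removed, 5 hearts remain out of 20.
P = 5/20 × 4/19 × 3/18 = 60/6840 = 1/114.

1/114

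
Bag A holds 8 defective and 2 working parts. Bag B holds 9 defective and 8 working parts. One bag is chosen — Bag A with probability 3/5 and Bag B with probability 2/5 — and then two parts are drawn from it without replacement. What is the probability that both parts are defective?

611/1275

From Bag A: P(both defective) = (8/10)(7/9) = 28/45.
From Bag B: P(both defective) = (9/17)(8/16) = 9/34.
Total probability = (3/5)(28/45) + (2/5)(9/34) = 611/1275.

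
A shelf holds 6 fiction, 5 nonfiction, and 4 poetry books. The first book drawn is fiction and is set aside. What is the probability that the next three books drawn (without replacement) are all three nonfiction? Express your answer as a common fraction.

With the first book removed, 5 nonfiction remain out of 14.
P = 5/14 × 4/13 × 3/12 = 60/2184 = 5/182.

5/182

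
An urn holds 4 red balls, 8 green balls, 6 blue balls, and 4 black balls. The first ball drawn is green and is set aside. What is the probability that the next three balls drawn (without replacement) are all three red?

With the first ball removed, 4 red remain out of 21.
P = 4/21 × 3/20 × 2/19 = 24/7980 = 2/665.

2/665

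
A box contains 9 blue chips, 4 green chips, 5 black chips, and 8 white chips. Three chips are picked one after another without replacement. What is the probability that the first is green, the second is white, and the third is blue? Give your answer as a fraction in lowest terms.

Chain rule:
P = 4/26 × 8/25 × 9/24 = 288/15600 = 6/325.

6/325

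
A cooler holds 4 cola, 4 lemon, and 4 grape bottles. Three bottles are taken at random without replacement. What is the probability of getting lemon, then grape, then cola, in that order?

Each draw changes the counts, so multiply the conditional probabilities along the sequence:
P = 4/12 × 4/11 × 4/10 = 64/1320 = 8/165.

8/165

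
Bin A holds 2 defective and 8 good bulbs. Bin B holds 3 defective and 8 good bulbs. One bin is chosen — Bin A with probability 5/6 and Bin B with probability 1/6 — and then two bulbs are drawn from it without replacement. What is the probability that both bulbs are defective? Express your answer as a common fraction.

41/1485

From Bin A: P(both defective) = (2/10)(1/9) = 1/45.
From Bin B: P(both defective) = (3/11)(2/10) = 3/55.
Total probability = (5/6)(1/45) + (1/6)(3/55) = 41/1485.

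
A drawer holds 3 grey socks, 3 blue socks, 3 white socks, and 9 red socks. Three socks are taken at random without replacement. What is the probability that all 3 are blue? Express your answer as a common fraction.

P(all blue) = 3/18 × 2/17 × 1/16 = 6/4896 = 1/816.

1/816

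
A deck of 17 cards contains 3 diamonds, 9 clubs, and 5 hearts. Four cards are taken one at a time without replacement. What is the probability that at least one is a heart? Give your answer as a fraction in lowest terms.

377/476

P(no hearts) = 12/17 × 11/16 × 10/15 × 9/14 = 11880/57120 = 99/476.
P(at least one) = 1 − 99/476 = 377/476.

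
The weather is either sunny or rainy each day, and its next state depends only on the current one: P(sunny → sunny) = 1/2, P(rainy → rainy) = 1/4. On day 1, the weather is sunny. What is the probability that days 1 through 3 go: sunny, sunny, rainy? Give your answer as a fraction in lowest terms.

1/4

Day 1 is given. For each transition, use the conditional probability from the current state:
P(sunny | sunny) = 1/2; P(rainy | sunny) = 1/2.
P = 1/2 × 1/2 = 1/4.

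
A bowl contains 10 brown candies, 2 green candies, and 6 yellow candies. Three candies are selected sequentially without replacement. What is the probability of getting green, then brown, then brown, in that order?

Multiply the probability of each draw given the previous ones:
P = 2/18 × 10/17 × 9/16 = 180/4896 = 5/136.

5/136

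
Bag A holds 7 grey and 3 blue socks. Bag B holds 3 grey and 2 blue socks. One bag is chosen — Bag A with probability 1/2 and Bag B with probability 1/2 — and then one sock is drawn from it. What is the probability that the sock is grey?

13/20

From Bag A: P(grey) = 7/10.
From Bag B: P(grey) = 3/5.
Total probability = (1/2)(7/10) + (1/2)(3/5) = 13/20.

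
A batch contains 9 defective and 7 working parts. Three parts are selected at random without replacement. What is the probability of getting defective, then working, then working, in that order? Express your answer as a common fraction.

Each draw changes the counts, so multiply the conditional probabilities along the sequence:
P = 9/16 × 7/15 × 6/14 = 378/3360 = 9/80.

9/80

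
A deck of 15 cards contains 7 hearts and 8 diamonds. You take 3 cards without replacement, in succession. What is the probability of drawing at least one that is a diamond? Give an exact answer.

P(no diamonds) = 7/15 × 6/14 × 5/13 = 210/2730 = 1/13.
P(at least one) = 1 − 1/13 = 12/13.

12/13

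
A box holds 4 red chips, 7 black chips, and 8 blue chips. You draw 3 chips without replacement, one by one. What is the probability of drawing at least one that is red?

514/969

P(no red) = 15/19 × 14/18 × 13/17 = 2730/5814 = 455/969.
P(at least one) = 1 − 455/969 = 514/969.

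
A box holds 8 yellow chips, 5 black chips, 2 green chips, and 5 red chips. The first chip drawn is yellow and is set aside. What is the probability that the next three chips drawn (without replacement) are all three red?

After the first draw, 5 of the remaining 19 chips are red.
P = 5/19 × 4/18 × 3/17 = 60/5814 = 10/969.

10/969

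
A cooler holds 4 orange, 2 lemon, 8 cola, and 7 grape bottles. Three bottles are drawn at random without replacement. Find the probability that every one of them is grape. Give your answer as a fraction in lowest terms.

P = 7/21 × 6/20 × 5/19 = 210/7980 = 1/38.

1/38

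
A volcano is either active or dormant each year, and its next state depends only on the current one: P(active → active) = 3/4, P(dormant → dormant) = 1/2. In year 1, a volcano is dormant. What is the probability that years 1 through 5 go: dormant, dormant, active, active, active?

9/64

Year 1 is given. For each transition, use the conditional probability from the current state:
P(dormant | dormant) = 1/2; P(active | dormant) = 1/2; P(active | active) = 3/4; P(active | active) = 3/4.
P = 1/2 × 1/2 × 3/4 × 3/4 = 9/64.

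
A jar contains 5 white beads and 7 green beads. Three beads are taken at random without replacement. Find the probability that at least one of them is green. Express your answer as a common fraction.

P(no green) = 5/12 × 4/11 × 3/10 = 60/1320 = 1/22.
P(at least one) = 1 − 1/22 = 21/22.

21/22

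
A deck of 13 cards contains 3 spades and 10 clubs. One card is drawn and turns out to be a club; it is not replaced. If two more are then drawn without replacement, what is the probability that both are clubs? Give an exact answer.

With the first card removed, 9 clubs remain out of 12.
P = 9/12 × 8/11 = 72/132 = 6/11.

6/11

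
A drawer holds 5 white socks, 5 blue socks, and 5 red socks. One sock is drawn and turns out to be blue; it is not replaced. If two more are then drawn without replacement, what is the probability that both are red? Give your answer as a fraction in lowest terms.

After the first draw, 5 of the remaining 14 socks are red.
P = 5/14 × 4/13 = 20/182 = 10/91.

10/91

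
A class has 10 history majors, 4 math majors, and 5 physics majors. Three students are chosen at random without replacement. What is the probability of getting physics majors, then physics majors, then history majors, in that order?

100/2907

Chain rule:
P = 5/19 × 4/18 × 10/17 = 200/5814 = 100/2907.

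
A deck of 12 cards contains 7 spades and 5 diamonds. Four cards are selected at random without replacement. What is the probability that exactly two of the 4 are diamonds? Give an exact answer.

One ordering (diamonds drawn first) has probability 5/12 × 4/11 × 7/10 × 6/9 = 840/11880 = 7/99.
There are C(4,2) = 6 such orderings, each equally likely, so P = 6 × 7/99 = 14/33.

14/33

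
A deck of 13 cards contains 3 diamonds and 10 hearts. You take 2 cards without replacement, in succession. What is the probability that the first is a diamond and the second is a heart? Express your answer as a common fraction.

Each draw changes the counts, so multiply the conditional probabilities along the sequence:
P = 3/13 × 10/12 = 30/156 = 5/26.

5/26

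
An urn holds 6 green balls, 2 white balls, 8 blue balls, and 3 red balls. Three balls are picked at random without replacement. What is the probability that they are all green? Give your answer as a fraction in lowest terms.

P = 6/19 × 5/18 × 4/17 = 120/5814 = 20/969.

20/969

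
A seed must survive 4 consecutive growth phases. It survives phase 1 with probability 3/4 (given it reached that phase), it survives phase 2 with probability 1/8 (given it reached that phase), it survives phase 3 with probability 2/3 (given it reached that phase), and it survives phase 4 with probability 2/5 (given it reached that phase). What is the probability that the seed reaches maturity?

1/40

Each stage is reached only if all earlier stages succeed, so
P = 3/4 × 1/8 × 2/3 × 2/5 = 12/480 = 1/40.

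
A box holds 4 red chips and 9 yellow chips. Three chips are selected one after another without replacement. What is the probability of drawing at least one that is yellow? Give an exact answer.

141/143

P(no yellow) = 4/13 × 3/12 × 2/11 = 24/1716 = 2/143.
P(at least one) = 1 − 2/143 = 141/143.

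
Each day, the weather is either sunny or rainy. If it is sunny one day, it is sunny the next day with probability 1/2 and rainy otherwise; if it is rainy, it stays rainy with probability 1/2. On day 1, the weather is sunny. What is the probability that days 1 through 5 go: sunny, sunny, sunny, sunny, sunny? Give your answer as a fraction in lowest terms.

1/16

Day 1 is given. For each transition, use the conditional probability from the current state:
P(sunny | sunny) = 1/2; P(sunny | sunny) = 1/2; P(sunny | sunny) = 1/2; P(sunny | sunny) = 1/2.
P = 1/2 × 1/2 × 1/2 × 1/2 = 1/16.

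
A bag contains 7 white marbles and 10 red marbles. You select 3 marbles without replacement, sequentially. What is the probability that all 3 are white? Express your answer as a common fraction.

7/136

P(every draw is white) = 7/17 × 6/16 × 5/15 = 210/4080 = 7/136.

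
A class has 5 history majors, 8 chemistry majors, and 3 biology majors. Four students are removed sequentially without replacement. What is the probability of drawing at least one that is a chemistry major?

25/26

P(no chemistry majors) = 8/16 × 7/15 × 6/14 × 5/13 = 1680/43680 = 1/26.
P(at least one) = 1 − 1/26 = 25/26.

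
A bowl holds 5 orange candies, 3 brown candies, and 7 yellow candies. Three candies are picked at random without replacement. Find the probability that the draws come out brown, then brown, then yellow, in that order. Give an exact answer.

Each draw changes the counts, so multiply the conditional probabilities along the sequence:
P = 3/15 × 2/14 × 7/13 = 42/2730 = 1/65.

1/65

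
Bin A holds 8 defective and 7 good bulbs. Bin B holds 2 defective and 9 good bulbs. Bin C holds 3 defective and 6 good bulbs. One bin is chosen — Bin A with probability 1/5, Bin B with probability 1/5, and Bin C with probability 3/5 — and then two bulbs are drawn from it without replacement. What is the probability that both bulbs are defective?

From Bin A: P(both defective) = (8/15)(7/14) = 4/15.
From Bin B: P(both defective) = (2/11)(1/10) = 1/55.
From Bin C: P(both defective) = (3/9)(2/8) = 1/12.
Total probability = (1/5)(4/15) + (1/5)(1/55) + (3/5)(1/12) = 353/3300.

353/3300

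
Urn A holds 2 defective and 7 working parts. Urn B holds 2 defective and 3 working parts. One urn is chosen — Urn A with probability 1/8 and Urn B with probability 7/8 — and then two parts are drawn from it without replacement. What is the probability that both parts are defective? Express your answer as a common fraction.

131/1440

From Urn A: P(both defective) = (2/9)(1/8) = 1/36.
From Urn B: P(both defective) = (2/5)(1/4) = 1/10.
Total probability = (1/8)(1/36) + (7/8)(1/10) = 131/1440.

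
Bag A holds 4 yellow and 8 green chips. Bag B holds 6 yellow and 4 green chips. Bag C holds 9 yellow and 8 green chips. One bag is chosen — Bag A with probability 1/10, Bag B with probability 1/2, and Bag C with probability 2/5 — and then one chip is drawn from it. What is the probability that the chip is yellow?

From Bag A: P(yellow) = 4/12.
From Bag B: P(yellow) = 6/10.
From Bag C: P(yellow) = 9/17.
Total probability = (1/10)(4/12) + (1/2)(6/10) + (2/5)(9/17) = 139/255.

139/255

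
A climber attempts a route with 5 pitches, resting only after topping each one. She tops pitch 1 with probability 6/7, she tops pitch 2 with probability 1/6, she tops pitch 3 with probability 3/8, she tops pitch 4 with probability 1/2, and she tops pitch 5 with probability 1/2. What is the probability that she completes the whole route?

Each stage is reached only if all earlier stages succeed, so
P = 6/7 × 1/6 × 3/8 × 1/2 × 1/2 = 18/1344 = 3/224.

3/224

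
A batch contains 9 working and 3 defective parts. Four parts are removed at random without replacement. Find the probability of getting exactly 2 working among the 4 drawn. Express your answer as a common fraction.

One ordering (working drawn first) has probability 9/12 × 8/11 × 3/10 × 2/9 = 432/11880 = 2/55.
There are C(4,2) = 6 such orderings, each equally likely, so P = 6 × 2/55 = 12/55.

12/55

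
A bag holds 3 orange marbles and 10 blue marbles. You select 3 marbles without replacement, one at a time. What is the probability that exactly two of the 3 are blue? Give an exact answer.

One ordering (blue drawn first) has probability 10/13 × 9/12 × 3/11 = 270/1716 = 45/286.
There are C(3,2) = 3 such orderings, each equally likely, so P = 3 × 45/286 = 135/286.

135/286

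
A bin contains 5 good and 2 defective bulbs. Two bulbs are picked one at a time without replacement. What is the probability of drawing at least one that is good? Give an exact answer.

20/21

P(no good) = 2/7 × 1/6 = 2/42 = 1/21.
P(at least one) = 1 − 1/21 = 20/21.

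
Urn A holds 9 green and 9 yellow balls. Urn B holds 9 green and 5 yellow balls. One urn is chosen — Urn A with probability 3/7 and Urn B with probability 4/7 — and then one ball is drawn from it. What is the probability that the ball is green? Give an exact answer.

From Urn A: P(green) = 9/18.
From Urn B: P(green) = 9/14.
Total probability = (3/7)(9/18) + (4/7)(9/14) = 57/98.

57/98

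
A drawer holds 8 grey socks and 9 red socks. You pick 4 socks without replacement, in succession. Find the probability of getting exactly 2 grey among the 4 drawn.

36/85

One ordering (grey drawn first) has probability 8/17 × 7/16 × 9/15 × 8/14 = 4032/57120 = 6/85.
There are C(4,2) = 6 such orderings, each equally likely, so P = 6 × 6/85 = 36/85.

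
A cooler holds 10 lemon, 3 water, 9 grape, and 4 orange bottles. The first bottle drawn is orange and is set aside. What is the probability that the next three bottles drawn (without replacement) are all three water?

1/2300

After the first draw, 3 of the remaining 25 bottles are water.
P = 3/25 × 2/24 × 1/23 = 6/13800 = 1/2300.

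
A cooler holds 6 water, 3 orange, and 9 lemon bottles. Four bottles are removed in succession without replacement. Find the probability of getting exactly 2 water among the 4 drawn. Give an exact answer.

One ordering (water drawn first) has probability 6/18 × 5/17 × 12/16 × 11/15 = 3960/73440 = 11/204.
There are C(4,2) = 6 such orderings, each equally likely, so P = 6 × 11/204 = 11/34.

11/34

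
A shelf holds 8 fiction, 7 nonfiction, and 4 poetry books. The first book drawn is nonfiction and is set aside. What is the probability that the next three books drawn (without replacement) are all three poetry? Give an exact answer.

1/204

After the first draw, 4 of the remaining 18 books are poetry.
P = 4/18 × 3/17 × 2/16 = 24/4896 = 1/204.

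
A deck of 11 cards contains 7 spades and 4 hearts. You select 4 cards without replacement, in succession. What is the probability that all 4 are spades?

P(every draw is a spade) = 7/11 × 6/10 × 5/9 × 4/8 = 840/7920 = 7/66.

7/66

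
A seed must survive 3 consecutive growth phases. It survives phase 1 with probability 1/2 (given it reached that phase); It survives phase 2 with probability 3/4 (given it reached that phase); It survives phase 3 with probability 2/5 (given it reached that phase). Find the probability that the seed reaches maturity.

The events are sequential, so multiply the conditional probabilities:
P = 1/2 × 3/4 × 2/5 = 6/40 = 3/20.

3/20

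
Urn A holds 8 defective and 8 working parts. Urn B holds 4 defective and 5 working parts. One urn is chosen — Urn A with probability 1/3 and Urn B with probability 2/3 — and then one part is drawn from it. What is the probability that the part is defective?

From Urn A: P(defective) = 8/16.
From Urn B: P(defective) = 4/9.
Total probability = (1/3)(8/16) + (2/3)(4/9) = 25/54.

25/54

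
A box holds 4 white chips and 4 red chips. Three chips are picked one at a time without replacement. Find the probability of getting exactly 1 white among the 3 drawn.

One ordering (white drawn first) has probability 4/8 × 4/7 × 3/6 = 48/336 = 1/7.
There are C(3,1) = 3 such orderings, each equally likely, so P = 3 × 1/7 = 3/7.

3/7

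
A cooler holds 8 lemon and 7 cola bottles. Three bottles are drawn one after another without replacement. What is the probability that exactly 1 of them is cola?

One ordering (cola drawn first) has probability 7/15 × 8/14 × 7/13 = 392/2730 = 28/195.
There are C(3,1) = 3 such orderings, each equally likely, so P = 3 × 28/195 = 28/65.

28/65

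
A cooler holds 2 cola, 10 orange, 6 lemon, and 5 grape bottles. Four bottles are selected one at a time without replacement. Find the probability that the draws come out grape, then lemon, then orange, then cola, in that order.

5/1771

Chain rule:
P = 5/23 × 6/22 × 10/21 × 2/20 = 600/212520 = 5/1771.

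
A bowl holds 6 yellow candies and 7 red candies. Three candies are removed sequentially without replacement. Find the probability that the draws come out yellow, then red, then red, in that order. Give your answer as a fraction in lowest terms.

21/143

Multiply the probability of each draw given the previous ones:
P = 6/13 × 7/12 × 6/11 = 252/1716 = 21/143.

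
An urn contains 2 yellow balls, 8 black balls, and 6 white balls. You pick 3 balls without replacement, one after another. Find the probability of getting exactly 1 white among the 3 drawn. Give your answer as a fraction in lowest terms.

One ordering (white drawn first) has probability 6/16 × 10/15 × 9/14 = 540/3360 = 9/56.
There are C(3,1) = 3 such orderings, each equally likely, so P = 3 × 9/56 = 27/56.

27/56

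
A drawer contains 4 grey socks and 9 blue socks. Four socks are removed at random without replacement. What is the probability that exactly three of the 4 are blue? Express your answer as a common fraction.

336/715

One ordering (blue drawn first) has probability 9/13 × 8/12 × 7/11 × 4/10 = 2016/17160 = 84/715.
There are C(4,3) = 4 such orderings, each equally likely, so P = 4 × 84/715 = 336/715.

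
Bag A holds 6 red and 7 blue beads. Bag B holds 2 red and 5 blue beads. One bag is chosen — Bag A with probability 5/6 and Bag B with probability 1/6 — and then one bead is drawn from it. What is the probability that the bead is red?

118/273

From Bag A: P(red) = 6/13.
From Bag B: P(red) = 2/7.
Total probability = (5/6)(6/13) + (1/6)(2/7) = 118/273.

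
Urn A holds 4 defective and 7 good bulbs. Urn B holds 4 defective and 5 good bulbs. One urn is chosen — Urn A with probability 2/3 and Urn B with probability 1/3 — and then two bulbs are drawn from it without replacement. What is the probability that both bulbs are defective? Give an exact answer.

127/990

From Urn A: P(both defective) = (4/11)(3/10) = 6/55.
From Urn B: P(both defective) = (4/9)(3/8) = 1/6.
Total probability = (2/3)(6/55) + (1/3)(1/6) = 127/990.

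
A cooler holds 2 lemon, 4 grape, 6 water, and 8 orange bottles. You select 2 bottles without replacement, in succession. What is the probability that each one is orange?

P(all orange) = 8/20 × 7/19 = 56/380 = 14/95.

14/95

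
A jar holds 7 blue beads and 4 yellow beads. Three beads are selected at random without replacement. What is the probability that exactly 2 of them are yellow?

One ordering (yellow drawn first) has probability 4/11 × 3/10 × 7/9 = 84/990 = 14/165.
There are C(3,2) = 3 such orderings, each equally likely, so P = 3 × 14/165 = 14/55.

14/55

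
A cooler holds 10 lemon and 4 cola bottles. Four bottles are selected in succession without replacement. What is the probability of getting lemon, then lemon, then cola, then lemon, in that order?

120/1001

Multiply the probability of each draw given the previous ones:
P = 10/14 × 9/13 × 4/12 × 8/11 = 2880/24024 = 120/1001.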